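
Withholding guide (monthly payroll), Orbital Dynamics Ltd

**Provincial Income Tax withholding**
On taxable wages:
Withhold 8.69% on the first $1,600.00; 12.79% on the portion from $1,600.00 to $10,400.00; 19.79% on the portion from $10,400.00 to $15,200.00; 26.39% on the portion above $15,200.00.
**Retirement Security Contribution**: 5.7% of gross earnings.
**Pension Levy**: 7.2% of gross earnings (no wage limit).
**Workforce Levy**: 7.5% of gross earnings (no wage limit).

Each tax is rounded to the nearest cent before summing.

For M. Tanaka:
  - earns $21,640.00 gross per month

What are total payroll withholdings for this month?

Provincial Income Tax: taxable = $21,640.00
  $2,214.48 + 26.39% × ($21,640.00 − $15,200.00) = $2,214.48 + 26.39% × $6,440.00 = $3,914.00
Retirement Security Contribution: 5.7% × $21,640.00 = $1,233.48
Pension Levy: 7.2% × $21,640.00 = $1,558.08
Workforce Levy: 7.5% × $21,640.00 = $1,623.00
Total: $3,914.00 + $1,233.48 + $1,558.08 + $1,623.00 = $8,328.56

$8,328.56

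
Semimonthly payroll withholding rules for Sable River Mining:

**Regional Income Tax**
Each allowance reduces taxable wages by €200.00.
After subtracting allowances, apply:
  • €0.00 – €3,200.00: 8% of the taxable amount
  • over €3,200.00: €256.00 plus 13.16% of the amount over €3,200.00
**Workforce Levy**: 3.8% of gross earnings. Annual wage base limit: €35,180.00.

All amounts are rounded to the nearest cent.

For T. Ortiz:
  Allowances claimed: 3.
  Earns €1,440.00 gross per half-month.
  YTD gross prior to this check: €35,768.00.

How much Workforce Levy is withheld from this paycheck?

Workforce Levy: YTD €35,768.00 ≥ cap €35,180.00 → €0.00

€0.00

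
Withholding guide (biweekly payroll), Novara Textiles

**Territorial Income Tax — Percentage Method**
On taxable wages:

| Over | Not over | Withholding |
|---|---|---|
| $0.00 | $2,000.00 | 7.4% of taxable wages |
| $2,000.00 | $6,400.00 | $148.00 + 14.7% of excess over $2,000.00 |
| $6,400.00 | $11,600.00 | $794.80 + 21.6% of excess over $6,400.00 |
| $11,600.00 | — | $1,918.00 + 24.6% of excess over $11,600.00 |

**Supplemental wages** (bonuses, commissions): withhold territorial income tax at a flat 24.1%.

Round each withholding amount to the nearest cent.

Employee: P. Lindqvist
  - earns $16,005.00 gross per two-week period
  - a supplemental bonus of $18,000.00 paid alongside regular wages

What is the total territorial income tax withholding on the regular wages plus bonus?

$7,339.63

Territorial Income Tax: taxable = $16,005.00
  $1,918.00 + 24.6% × ($16,005.00 − $11,600.00) = $1,918.00 + 24.6% × $4,405.00 = $3,001.63
Supplemental (24.1% flat on bonus): 24.1% × $18,000.00 = $4,338.00
Total territorial income tax: $3,001.63 + $4,338.00 = $7,339.63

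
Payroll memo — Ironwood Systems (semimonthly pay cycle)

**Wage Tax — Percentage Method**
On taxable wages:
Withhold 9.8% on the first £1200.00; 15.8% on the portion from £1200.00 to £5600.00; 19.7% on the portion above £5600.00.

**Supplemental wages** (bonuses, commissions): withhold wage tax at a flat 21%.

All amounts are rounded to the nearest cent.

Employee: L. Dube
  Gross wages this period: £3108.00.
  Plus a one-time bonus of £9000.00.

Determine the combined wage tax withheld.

Wage Tax: taxable = £3108.00
  £117.60 + 15.8% × (£3108.00 − £1200.00) = £117.60 + 15.8% × £1908.00 = £419.06
Supplemental (21% flat on bonus): 21% × £9000.00 = £1890.00
Total wage tax: £419.06 + £1890.00 = £2309.06

£2309.06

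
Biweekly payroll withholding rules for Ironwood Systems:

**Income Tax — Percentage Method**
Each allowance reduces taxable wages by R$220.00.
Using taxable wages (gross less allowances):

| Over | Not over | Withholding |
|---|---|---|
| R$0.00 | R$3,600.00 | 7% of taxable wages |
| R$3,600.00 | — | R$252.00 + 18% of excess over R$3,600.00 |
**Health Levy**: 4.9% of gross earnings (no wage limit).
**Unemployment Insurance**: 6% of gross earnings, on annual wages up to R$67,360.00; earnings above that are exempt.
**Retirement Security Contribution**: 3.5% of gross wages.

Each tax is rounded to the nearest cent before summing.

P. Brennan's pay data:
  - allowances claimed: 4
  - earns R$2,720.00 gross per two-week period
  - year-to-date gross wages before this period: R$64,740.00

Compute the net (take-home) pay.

Income Tax: taxable = R$2,720.00 − 4×R$220.00 = R$1,840.00
  7% × R$1,840.00 = R$128.80
Health Levy: 4.9% × R$2,720.00 = R$133.28
Unemployment Insurance: cap R$67,360.00 − YTD R$64,740.00 = R$2,620.00 subject; 6% × R$2,620.00 = R$157.20
Retirement Security Contribution: 3.5% × R$2,720.00 = R$95.20
Total withheld: R$128.80 + R$133.28 + R$157.20 + R$95.20 = R$514.48
Net pay: R$2,720.00 − R$514.48 = R$2,205.52

R$2,205.52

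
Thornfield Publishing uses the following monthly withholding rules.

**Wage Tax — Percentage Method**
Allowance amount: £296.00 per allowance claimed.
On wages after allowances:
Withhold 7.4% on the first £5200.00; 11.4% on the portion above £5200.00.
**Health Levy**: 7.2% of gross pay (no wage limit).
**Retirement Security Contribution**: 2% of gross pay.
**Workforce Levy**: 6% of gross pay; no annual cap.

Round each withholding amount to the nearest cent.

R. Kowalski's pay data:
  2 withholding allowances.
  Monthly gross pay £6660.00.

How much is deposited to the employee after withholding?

Wage Tax: taxable = £6660.00 − 2×£296.00 = £6068.00
  £384.80 + 11.4% × (£6068.00 − £5200.00) = £384.80 + 11.4% × £868.00 = £483.75
Health Levy: 7.2% × £6660.00 = £479.52
Retirement Security Contribution: 2% × £6660.00 = £133.20
Workforce Levy: 6% × £6660.00 = £399.60
Total withheld: £483.75 + £479.52 + £133.20 + £399.60 = £1496.07
Net pay: £6660.00 − £1496.07 = £5163.93

£5163.93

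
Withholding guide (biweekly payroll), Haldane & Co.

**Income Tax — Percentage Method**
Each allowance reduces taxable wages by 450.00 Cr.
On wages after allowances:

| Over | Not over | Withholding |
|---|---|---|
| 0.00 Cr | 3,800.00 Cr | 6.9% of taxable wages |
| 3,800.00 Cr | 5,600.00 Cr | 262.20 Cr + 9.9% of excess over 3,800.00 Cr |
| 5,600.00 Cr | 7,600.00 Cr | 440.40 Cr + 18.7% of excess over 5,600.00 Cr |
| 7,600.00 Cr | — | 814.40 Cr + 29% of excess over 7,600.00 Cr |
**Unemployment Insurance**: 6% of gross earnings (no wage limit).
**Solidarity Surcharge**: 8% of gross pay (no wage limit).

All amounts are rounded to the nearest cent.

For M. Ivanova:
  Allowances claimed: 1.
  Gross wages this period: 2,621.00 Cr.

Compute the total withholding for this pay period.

516.74 Cr

Income Tax: taxable = 2,621.00 Cr − 1×450.00 Cr = 2,171.00 Cr
  6.9% × 2,171.00 Cr = 149.80 Cr
Unemployment Insurance: 6% × 2,621.00 Cr = 157.26 Cr
Solidarity Surcharge: 8% × 2,621.00 Cr = 209.68 Cr
Total: 149.80 Cr + 157.26 Cr + 209.68 Cr = 516.74 Cr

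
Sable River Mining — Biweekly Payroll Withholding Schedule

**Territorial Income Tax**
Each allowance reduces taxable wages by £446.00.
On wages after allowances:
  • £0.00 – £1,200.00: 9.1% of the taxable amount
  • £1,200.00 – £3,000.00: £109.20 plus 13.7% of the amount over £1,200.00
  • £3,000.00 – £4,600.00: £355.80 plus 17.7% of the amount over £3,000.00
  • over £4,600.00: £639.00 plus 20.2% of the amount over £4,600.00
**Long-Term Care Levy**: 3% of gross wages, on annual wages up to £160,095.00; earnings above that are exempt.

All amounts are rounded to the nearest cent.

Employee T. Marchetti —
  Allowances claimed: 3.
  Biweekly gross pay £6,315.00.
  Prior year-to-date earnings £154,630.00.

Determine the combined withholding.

Territorial Income Tax: taxable = £6,315.00 − 3×£446.00 = £4,977.00
  £639.00 + 20.2% × (£4,977.00 − £4,600.00) = £639.00 + 20.2% × £377.00 = £715.15
Long-Term Care Levy: cap £160,095.00 − YTD £154,630.00 = £5,465.00 subject; 3% × £5,465.00 = £163.95
Total: £715.15 + £163.95 = £879.10

£879.10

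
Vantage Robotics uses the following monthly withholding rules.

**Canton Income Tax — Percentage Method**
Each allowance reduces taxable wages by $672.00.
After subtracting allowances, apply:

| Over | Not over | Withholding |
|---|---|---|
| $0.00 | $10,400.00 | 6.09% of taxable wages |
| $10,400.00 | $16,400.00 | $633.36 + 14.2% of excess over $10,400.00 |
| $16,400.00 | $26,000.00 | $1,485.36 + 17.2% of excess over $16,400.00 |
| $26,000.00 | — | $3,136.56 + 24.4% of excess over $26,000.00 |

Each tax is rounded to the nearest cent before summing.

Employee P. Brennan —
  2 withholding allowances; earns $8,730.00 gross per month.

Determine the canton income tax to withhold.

Canton Income Tax: taxable = $8,730.00 − 2×$672.00 = $7,386.00
  6.09% × $7,386.00 = $449.81

$449.81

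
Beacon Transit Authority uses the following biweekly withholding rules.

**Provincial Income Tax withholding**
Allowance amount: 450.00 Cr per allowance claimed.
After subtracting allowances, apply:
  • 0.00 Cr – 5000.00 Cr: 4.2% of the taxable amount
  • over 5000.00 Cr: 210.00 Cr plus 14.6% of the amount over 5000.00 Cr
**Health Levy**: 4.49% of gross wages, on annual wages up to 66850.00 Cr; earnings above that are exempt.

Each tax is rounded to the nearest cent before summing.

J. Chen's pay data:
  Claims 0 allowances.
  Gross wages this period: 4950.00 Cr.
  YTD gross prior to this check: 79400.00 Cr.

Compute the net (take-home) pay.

4742.10 Cr

Provincial Income Tax: taxable = 4950.00 Cr
  4.2% × 4950.00 Cr = 207.90 Cr
Health Levy: YTD 79400.00 Cr ≥ cap 66850.00 Cr → 0.00 Cr
Total withheld: 207.90 Cr + 0.00 Cr = 207.90 Cr
Net pay: 4950.00 Cr − 207.90 Cr = 4742.10 Cr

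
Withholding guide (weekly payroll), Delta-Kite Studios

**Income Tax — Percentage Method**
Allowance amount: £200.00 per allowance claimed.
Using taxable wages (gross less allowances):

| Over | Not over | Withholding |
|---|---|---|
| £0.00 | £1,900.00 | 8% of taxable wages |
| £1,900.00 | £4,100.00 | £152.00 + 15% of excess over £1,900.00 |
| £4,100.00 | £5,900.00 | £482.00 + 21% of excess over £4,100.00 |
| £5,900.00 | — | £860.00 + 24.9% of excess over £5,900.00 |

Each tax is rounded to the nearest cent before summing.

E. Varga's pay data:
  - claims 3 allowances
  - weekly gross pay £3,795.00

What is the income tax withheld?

Income Tax: taxable = £3,795.00 − 3×£200.00 = £3,195.00
  £152.00 + 15% × (£3,195.00 − £1,900.00) = £152.00 + 15% × £1,295.00 = £346.25

£346.25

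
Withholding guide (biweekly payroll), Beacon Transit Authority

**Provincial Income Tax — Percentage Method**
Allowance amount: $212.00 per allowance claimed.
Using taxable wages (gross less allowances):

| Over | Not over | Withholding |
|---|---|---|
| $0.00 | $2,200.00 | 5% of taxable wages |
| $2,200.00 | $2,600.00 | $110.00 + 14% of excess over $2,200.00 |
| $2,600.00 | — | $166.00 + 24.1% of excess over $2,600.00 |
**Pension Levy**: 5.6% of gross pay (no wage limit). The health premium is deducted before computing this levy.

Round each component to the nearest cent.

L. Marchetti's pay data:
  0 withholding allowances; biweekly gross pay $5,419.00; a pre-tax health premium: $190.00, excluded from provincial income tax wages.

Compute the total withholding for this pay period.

Provincial Income Tax: taxable = $5,419.00 − $190.00 = $5,229.00
  $166.00 + 24.1% × ($5,229.00 − $2,600.00) = $166.00 + 24.1% × $2,629.00 = $799.59
Pension Levy: 5.6% × $5,229.00 = $292.82
Total: $799.59 + $292.82 = $1,092.41

$1,092.41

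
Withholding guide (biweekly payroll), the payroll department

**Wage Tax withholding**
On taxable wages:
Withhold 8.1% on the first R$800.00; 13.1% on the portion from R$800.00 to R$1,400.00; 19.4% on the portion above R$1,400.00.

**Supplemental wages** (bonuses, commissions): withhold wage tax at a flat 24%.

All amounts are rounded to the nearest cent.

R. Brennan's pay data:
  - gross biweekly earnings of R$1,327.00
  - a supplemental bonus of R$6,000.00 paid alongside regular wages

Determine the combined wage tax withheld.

R$1,573.84

Wage Tax: taxable = R$1,327.00
  R$64.80 + 13.1% × (R$1,327.00 − R$800.00) = R$64.80 + 13.1% × R$527.00 = R$133.84
Supplemental (24% flat on bonus): 24% × R$6,000.00 = R$1,440.00
Total wage tax: R$133.84 + R$1,440.00 = R$1,573.84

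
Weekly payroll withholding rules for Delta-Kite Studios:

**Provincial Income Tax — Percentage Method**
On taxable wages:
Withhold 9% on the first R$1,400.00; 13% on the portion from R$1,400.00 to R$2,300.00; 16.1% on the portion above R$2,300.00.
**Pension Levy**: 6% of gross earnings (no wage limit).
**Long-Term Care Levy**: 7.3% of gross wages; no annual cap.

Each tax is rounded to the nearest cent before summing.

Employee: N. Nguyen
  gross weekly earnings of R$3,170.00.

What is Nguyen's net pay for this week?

Provincial Income Tax: taxable = R$3,170.00
  R$243.00 + 16.1% × (R$3,170.00 − R$2,300.00) = R$243.00 + 16.1% × R$870.00 = R$383.07
Pension Levy: 6% × R$3,170.00 = R$190.20
Long-Term Care Levy: 7.3% × R$3,170.00 = R$231.41
Total withheld: R$383.07 + R$190.20 + R$231.41 = R$804.68
Net pay: R$3,170.00 − R$804.68 = R$2,365.32

R$2,365.32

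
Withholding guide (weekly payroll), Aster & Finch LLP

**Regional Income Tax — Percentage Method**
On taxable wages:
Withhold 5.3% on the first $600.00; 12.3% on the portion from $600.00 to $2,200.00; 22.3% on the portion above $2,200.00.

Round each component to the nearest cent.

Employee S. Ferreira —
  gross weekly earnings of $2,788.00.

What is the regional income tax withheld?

Regional Income Tax: taxable = $2,788.00
  $228.60 + 22.3% × ($2,788.00 − $2,200.00) = $228.60 + 22.3% × $588.00 = $359.72

$359.72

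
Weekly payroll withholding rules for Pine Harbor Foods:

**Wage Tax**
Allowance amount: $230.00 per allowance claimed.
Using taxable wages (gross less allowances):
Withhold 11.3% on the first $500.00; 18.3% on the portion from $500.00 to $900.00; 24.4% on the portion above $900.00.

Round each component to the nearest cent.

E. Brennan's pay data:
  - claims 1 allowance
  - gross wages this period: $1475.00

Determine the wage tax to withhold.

$213.88

Wage Tax: taxable = $1475.00 − 1×$230.00 = $1245.00
  $129.70 + 24.4% × ($1245.00 − $900.00) = $129.70 + 24.4% × $345.00 = $213.88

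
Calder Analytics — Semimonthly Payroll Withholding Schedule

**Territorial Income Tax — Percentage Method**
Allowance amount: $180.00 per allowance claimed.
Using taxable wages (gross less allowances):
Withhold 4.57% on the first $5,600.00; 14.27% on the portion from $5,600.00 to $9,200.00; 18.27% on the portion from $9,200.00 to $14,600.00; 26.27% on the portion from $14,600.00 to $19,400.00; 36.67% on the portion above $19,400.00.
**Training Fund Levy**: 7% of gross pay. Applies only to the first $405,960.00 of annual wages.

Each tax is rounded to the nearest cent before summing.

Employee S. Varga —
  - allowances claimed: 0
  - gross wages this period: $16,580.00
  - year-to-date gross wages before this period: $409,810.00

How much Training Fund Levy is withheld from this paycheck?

Training Fund Levy: YTD $409,810.00 ≥ cap $405,960.00 → $0.00

$0.00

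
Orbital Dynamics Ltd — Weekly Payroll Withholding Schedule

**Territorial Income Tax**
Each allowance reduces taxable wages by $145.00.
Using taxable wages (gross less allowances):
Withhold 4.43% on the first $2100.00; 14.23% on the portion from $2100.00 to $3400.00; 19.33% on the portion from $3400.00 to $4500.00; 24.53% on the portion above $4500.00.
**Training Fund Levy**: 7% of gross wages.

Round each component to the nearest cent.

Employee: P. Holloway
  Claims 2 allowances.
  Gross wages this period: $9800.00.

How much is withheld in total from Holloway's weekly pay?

$2405.60

Territorial Income Tax: taxable = $9800.00 − 2×$145.00 = $9510.00
  $490.65 + 24.53% × ($9510.00 − $4500.00) = $490.65 + 24.53% × $5010.00 = $1719.60
Training Fund Levy: 7% × $9800.00 = $686.00
Total: $1719.60 + $686.00 = $2405.60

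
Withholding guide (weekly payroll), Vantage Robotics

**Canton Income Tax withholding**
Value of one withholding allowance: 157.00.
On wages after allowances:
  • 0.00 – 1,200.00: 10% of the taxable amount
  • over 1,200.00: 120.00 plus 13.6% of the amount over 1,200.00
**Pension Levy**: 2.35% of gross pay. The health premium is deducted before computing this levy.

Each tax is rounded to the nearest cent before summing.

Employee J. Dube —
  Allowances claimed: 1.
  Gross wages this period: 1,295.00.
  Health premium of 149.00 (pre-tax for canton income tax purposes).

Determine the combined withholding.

Canton Income Tax: taxable = 1,295.00 − 149.00 − 1×157.00 = 989.00
  10% × 989.00 = 98.90
Pension Levy: 2.35% × 1,146.00 = 26.93
Total: 98.90 + 26.93 = 125.83

125.83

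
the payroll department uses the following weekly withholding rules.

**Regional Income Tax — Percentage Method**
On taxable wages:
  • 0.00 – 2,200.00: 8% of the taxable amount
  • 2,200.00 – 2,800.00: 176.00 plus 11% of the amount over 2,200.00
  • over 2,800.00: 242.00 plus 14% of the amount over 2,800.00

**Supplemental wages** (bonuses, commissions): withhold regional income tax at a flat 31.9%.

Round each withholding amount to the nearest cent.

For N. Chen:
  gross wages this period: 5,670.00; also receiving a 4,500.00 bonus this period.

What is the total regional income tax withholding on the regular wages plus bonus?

2,079.30

Regional Income Tax: taxable = 5,670.00
  242.00 + 14% × (5,670.00 − 2,800.00) = 242.00 + 14% × 2,870.00 = 643.80
Supplemental (31.9% flat on bonus): 31.9% × 4,500.00 = 1,435.50
Total regional income tax: 643.80 + 1,435.50 = 2,079.30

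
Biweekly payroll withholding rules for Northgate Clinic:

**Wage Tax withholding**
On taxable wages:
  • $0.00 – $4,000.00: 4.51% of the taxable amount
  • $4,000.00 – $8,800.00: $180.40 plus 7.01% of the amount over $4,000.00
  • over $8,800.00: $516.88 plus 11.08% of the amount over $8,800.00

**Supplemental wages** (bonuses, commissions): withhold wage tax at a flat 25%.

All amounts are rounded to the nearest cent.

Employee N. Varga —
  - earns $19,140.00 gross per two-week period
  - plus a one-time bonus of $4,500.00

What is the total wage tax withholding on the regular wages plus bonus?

$2,787.55

Wage Tax: taxable = $19,140.00
  $516.88 + 11.08% × ($19,140.00 − $8,800.00) = $516.88 + 11.08% × $10,340.00 = $1,662.55
Supplemental (25% flat on bonus): 25% × $4,500.00 = $1,125.00
Total wage tax: $1,662.55 + $1,125.00 = $2,787.55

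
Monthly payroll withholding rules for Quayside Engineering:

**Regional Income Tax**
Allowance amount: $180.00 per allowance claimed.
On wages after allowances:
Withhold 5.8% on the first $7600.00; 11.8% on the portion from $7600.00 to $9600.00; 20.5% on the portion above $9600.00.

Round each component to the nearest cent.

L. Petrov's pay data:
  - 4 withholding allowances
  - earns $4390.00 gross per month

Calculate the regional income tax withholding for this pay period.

$212.86

Regional Income Tax: taxable = $4390.00 − 4×$180.00 = $3670.00
  5.8% × $3670.00 = $212.86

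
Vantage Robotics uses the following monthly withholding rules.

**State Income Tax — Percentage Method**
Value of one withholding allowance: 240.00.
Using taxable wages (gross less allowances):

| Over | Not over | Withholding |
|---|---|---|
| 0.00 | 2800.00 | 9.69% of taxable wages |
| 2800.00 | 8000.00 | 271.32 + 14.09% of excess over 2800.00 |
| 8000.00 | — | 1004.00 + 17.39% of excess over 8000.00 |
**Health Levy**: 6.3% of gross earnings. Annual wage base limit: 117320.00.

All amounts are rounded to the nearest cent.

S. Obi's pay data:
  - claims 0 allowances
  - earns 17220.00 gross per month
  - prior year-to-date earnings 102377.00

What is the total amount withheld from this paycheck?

State Income Tax: taxable = 17220.00
  1004.00 + 17.39% × (17220.00 − 8000.00) = 1004.00 + 17.39% × 9220.00 = 2607.36
Health Levy: cap 117320.00 − YTD 102377.00 = 14943.00 subject; 6.3% × 14943.00 = 941.41
Total: 2607.36 + 941.41 = 3548.77

3548.77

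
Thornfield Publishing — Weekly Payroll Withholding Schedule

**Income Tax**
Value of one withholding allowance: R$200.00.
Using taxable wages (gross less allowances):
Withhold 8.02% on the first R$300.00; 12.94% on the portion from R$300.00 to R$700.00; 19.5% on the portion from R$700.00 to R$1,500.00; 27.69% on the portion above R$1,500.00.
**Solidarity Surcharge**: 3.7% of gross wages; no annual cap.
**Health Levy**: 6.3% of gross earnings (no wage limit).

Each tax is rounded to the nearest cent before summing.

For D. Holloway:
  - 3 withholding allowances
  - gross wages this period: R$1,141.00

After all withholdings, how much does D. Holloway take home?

Income Tax: taxable = R$1,141.00 − 3×R$200.00 = R$541.00
  R$24.06 + 12.94% × (R$541.00 − R$300.00) = R$24.06 + 12.94% × R$241.00 = R$55.25
Solidarity Surcharge: 3.7% × R$1,141.00 = R$42.22
Health Levy: 6.3% × R$1,141.00 = R$71.88
Total withheld: R$55.25 + R$42.22 + R$71.88 = R$169.35
Net pay: R$1,141.00 − R$169.35 = R$971.65

R$971.65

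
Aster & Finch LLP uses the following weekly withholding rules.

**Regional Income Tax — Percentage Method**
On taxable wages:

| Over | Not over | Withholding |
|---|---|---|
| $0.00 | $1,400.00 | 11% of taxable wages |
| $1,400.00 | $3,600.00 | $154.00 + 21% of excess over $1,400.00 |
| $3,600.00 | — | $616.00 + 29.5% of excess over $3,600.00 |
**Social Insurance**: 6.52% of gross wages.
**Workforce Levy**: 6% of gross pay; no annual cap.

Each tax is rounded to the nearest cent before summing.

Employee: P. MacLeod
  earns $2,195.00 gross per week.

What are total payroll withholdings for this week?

Regional Income Tax: taxable = $2,195.00
  $154.00 + 21% × ($2,195.00 − $1,400.00) = $154.00 + 21% × $795.00 = $320.95
Social Insurance: 6.52% × $2,195.00 = $143.11
Workforce Levy: 6% × $2,195.00 = $131.70
Total: $320.95 + $143.11 + $131.70 = $595.76

$595.76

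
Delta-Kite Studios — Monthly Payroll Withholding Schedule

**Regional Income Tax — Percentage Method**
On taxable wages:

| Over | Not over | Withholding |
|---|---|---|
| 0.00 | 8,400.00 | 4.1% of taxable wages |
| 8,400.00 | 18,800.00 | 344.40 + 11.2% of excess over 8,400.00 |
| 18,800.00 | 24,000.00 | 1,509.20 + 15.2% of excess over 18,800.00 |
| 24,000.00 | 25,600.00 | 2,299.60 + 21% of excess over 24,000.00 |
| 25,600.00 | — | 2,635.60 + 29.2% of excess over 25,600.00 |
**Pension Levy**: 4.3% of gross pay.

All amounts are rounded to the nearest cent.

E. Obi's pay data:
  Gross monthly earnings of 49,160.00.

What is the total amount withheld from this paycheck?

11,629.00

Regional Income Tax: taxable = 49,160.00
  2,635.60 + 29.2% × (49,160.00 − 25,600.00) = 2,635.60 + 29.2% × 23,560.00 = 9,515.12
Pension Levy: 4.3% × 49,160.00 = 2,113.88
Total: 9,515.12 + 2,113.88 = 11,629.00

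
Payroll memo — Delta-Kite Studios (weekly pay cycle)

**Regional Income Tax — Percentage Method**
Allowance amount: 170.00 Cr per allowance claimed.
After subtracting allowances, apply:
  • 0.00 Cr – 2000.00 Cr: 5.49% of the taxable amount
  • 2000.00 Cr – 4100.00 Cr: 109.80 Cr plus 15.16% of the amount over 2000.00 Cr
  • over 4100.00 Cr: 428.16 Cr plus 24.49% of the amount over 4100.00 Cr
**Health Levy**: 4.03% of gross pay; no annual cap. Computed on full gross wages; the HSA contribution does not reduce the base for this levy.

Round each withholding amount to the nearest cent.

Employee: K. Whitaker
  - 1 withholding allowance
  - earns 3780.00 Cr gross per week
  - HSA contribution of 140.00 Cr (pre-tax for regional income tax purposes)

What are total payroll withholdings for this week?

484.98 Cr

Regional Income Tax: taxable = 3780.00 Cr − 140.00 Cr − 1×170.00 Cr = 3470.00 Cr
  109.80 Cr + 15.16% × (3470.00 Cr − 2000.00 Cr) = 109.80 Cr + 15.16% × 1470.00 Cr = 332.65 Cr
Health Levy: 4.03% × 3780.00 Cr = 152.33 Cr
Total: 332.65 Cr + 152.33 Cr = 484.98 Cr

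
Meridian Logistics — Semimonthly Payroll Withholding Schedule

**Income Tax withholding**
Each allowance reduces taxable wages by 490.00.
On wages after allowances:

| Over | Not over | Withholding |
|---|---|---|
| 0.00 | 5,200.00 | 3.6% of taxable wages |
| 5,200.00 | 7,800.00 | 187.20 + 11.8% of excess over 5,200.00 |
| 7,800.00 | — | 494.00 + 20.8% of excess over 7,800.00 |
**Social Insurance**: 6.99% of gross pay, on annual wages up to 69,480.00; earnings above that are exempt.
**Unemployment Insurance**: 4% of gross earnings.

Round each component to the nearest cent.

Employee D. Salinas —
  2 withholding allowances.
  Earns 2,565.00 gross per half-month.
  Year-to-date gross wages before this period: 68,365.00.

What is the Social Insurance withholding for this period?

Social Insurance: cap 69,480.00 − YTD 68,365.00 = 1,115.00 subject; 6.99% × 1,115.00 = 77.94

77.94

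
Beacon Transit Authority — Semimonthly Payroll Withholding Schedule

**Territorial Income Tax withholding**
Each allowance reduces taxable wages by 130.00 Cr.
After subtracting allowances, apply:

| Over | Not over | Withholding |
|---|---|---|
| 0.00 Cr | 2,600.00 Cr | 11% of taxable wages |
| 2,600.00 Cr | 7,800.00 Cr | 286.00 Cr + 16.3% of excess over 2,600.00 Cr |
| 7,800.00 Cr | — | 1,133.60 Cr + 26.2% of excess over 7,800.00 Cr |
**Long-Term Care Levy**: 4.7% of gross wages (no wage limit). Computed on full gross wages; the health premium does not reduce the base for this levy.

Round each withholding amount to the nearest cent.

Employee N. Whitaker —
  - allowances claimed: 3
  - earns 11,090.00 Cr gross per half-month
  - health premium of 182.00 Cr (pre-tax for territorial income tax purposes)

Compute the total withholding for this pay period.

Territorial Income Tax: taxable = 11,090.00 Cr − 182.00 Cr − 3×130.00 Cr = 10,518.00 Cr
  1,133.60 Cr + 26.2% × (10,518.00 Cr − 7,800.00 Cr) = 1,133.60 Cr + 26.2% × 2,718.00 Cr = 1,845.72 Cr
Long-Term Care Levy: 4.7% × 11,090.00 Cr = 521.23 Cr
Total: 1,845.72 Cr + 521.23 Cr = 2,366.95 Cr

2,366.95 Cr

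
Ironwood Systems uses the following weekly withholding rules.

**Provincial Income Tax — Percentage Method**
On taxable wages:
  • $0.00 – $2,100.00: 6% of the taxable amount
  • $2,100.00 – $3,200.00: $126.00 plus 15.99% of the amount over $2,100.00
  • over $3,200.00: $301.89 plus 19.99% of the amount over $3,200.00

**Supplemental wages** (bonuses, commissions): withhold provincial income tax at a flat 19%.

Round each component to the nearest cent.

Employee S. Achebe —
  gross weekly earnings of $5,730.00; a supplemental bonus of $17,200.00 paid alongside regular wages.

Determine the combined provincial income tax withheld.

Provincial Income Tax: taxable = $5,730.00
  $301.89 + 19.99% × ($5,730.00 − $3,200.00) = $301.89 + 19.99% × $2,530.00 = $807.64
Supplemental (19% flat on bonus): 19% × $17,200.00 = $3,268.00
Total provincial income tax: $807.64 + $3,268.00 = $4,075.64

$4,075.64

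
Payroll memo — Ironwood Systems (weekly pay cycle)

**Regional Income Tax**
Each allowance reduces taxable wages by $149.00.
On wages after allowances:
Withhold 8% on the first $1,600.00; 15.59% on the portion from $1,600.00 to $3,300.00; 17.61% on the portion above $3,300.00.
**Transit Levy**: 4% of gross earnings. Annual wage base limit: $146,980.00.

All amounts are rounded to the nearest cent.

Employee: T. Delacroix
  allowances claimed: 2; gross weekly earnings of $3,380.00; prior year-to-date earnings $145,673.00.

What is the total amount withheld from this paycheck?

Regional Income Tax: taxable = $3,380.00 − 2×$149.00 = $3,082.00
  $128.00 + 15.59% × ($3,082.00 − $1,600.00) = $128.00 + 15.59% × $1,482.00 = $359.04
Transit Levy: cap $146,980.00 − YTD $145,673.00 = $1,307.00 subject; 4% × $1,307.00 = $52.28
Total: $359.04 + $52.28 = $411.32

$411.32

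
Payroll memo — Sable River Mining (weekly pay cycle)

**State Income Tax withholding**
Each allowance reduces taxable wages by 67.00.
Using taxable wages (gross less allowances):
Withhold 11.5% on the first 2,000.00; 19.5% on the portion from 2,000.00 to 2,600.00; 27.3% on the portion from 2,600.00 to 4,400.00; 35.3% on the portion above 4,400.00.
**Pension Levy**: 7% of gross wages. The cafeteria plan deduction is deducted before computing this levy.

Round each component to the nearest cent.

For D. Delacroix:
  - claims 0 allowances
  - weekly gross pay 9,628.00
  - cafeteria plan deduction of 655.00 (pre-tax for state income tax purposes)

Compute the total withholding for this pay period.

State Income Tax: taxable = 9,628.00 − 655.00 = 8,973.00
  838.40 + 35.3% × (8,973.00 − 4,400.00) = 838.40 + 35.3% × 4,573.00 = 2,452.67
Pension Levy: 7% × 8,973.00 = 628.11
Total: 2,452.67 + 628.11 = 3,080.78

3,080.78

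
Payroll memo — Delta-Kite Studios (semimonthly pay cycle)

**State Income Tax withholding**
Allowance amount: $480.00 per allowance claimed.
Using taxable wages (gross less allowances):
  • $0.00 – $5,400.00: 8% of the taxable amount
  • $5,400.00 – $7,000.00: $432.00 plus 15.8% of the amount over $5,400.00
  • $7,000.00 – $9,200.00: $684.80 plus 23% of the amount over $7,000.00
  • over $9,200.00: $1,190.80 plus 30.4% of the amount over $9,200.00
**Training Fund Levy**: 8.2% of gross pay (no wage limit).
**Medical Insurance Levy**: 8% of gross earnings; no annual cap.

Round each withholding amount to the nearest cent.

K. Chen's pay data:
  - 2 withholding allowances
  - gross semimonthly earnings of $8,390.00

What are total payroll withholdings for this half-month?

State Income Tax: taxable = $8,390.00 − 2×$480.00 = $7,430.00
  $684.80 + 23% × ($7,430.00 − $7,000.00) = $684.80 + 23% × $430.00 = $783.70
Training Fund Levy: 8.2% × $8,390.00 = $687.98
Medical Insurance Levy: 8% × $8,390.00 = $671.20
Total: $783.70 + $687.98 + $671.20 = $2,142.88

$2,142.88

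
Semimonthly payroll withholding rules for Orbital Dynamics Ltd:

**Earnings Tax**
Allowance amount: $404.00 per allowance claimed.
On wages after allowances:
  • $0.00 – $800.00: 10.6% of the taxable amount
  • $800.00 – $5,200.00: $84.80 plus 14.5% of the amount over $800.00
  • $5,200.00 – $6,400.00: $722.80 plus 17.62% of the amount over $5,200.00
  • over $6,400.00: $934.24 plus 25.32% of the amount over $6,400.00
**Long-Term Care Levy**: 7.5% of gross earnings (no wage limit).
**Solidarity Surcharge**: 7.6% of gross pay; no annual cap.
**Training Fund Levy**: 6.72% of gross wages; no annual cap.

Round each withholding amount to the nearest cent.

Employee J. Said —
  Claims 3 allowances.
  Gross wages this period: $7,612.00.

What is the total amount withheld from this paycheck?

Earnings Tax: taxable = $7,612.00 − 3×$404.00 = $6,400.00
  $722.80 + 17.62% × ($6,400.00 − $5,200.00) = $722.80 + 17.62% × $1,200.00 = $934.24
Long-Term Care Levy: 7.5% × $7,612.00 = $570.90
Solidarity Surcharge: 7.6% × $7,612.00 = $578.51
Training Fund Levy: 6.72% × $7,612.00 = $511.53
Total: $934.24 + $570.90 + $578.51 + $511.53 = $2,595.18

$2,595.18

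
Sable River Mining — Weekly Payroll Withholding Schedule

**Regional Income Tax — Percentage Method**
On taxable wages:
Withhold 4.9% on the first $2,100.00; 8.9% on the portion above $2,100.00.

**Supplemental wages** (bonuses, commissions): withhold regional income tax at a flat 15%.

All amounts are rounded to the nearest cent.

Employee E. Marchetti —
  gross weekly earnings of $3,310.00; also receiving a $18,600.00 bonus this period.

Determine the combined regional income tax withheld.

$3,000.59

Regional Income Tax: taxable = $3,310.00
  $102.90 + 8.9% × ($3,310.00 − $2,100.00) = $102.90 + 8.9% × $1,210.00 = $210.59
Supplemental (15% flat on bonus): 15% × $18,600.00 = $2,790.00
Total regional income tax: $210.59 + $2,790.00 = $3,000.59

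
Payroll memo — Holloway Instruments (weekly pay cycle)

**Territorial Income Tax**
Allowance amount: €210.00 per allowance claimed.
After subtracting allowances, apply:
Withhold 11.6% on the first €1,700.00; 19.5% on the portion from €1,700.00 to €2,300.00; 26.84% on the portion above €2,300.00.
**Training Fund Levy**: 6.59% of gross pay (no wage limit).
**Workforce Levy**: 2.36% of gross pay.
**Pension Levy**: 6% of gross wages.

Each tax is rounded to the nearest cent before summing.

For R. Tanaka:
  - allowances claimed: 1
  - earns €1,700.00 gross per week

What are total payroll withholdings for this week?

Territorial Income Tax: taxable = €1,700.00 − 1×€210.00 = €1,490.00
  11.6% × €1,490.00 = €172.84
Training Fund Levy: 6.59% × €1,700.00 = €112.03
Workforce Levy: 2.36% × €1,700.00 = €40.12
Pension Levy: 6% × €1,700.00 = €102.00
Total: €172.84 + €112.03 + €40.12 + €102.00 = €426.99

€426.99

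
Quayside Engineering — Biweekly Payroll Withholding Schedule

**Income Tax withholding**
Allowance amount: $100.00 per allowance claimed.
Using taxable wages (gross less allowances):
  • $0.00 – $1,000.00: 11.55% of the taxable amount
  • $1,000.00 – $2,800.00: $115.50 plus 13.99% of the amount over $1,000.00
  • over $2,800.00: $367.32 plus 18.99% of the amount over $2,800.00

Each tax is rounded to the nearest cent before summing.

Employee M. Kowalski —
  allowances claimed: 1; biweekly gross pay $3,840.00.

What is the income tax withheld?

$545.83

Income Tax: taxable = $3,840.00 − 1×$100.00 = $3,740.00
  $367.32 + 18.99% × ($3,740.00 − $2,800.00) = $367.32 + 18.99% × $940.00 = $545.83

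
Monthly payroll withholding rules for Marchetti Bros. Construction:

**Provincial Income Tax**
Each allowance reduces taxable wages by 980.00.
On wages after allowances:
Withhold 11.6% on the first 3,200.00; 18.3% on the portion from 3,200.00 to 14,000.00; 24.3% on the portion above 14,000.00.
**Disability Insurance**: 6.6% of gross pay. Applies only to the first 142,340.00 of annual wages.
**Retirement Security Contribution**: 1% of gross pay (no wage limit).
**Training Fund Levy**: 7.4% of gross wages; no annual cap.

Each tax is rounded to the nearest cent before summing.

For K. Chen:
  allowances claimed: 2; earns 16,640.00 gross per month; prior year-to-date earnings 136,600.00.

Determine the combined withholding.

Provincial Income Tax: taxable = 16,640.00 − 2×980.00 = 14,680.00
  2,347.60 + 24.3% × (14,680.00 − 14,000.00) = 2,347.60 + 24.3% × 680.00 = 2,512.84
Disability Insurance: cap 142,340.00 − YTD 136,600.00 = 5,740.00 subject; 6.6% × 5,740.00 = 378.84
Retirement Security Contribution: 1% × 16,640.00 = 166.40
Training Fund Levy: 7.4% × 16,640.00 = 1,231.36
Total: 2,512.84 + 378.84 + 166.40 + 1,231.36 = 4,289.44

4,289.44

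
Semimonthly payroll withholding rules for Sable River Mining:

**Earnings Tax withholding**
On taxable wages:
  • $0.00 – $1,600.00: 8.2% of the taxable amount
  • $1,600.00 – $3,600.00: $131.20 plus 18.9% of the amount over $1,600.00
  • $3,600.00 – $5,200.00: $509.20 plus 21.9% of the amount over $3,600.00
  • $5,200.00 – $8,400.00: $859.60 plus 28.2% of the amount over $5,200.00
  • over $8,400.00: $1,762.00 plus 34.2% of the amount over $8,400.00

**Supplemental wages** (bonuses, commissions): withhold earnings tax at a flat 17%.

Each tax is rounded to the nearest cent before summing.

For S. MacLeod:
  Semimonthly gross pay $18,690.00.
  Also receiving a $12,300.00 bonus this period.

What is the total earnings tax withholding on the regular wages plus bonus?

$7,372.18

Earnings Tax: taxable = $18,690.00
  $1,762.00 + 34.2% × ($18,690.00 − $8,400.00) = $1,762.00 + 34.2% × $10,290.00 = $5,281.18
Supplemental (17% flat on bonus): 17% × $12,300.00 = $2,091.00
Total earnings tax: $5,281.18 + $2,091.00 = $7,372.18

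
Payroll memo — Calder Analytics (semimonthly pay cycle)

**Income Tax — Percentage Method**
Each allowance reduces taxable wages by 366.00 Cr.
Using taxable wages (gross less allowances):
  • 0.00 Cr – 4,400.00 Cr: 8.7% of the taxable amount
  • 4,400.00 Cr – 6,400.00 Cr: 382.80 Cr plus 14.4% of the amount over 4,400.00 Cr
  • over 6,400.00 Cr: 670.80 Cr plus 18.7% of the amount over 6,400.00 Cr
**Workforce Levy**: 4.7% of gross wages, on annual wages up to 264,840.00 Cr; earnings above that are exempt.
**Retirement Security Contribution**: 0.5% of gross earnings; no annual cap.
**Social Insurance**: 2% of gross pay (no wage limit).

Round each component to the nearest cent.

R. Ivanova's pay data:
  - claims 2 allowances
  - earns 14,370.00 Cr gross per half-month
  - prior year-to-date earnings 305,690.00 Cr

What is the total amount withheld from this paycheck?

Income Tax: taxable = 14,370.00 Cr − 2×366.00 Cr = 13,638.00 Cr
  670.80 Cr + 18.7% × (13,638.00 Cr − 6,400.00 Cr) = 670.80 Cr + 18.7% × 7,238.00 Cr = 2,024.31 Cr
Workforce Levy: YTD 305,690.00 Cr ≥ cap 264,840.00 Cr → 0.00 Cr
Retirement Security Contribution: 0.5% × 14,370.00 Cr = 71.85 Cr
Social Insurance: 2% × 14,370.00 Cr = 287.40 Cr
Total: 2,024.31 Cr + 0.00 Cr + 71.85 Cr + 287.40 Cr = 2,383.56 Cr

2,383.56 Cr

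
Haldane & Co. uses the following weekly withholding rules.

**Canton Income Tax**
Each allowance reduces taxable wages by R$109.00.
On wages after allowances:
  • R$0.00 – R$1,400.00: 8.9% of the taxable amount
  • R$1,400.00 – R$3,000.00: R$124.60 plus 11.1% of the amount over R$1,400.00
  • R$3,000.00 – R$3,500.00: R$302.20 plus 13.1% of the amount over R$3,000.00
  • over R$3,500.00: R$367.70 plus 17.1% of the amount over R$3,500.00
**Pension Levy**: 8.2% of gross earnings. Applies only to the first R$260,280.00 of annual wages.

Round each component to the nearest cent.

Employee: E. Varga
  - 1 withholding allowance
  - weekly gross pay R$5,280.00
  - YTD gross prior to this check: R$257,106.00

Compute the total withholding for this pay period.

Canton Income Tax: taxable = R$5,280.00 − 1×R$109.00 = R$5,171.00
  R$367.70 + 17.1% × (R$5,171.00 − R$3,500.00) = R$367.70 + 17.1% × R$1,671.00 = R$653.44
Pension Levy: cap R$260,280.00 − YTD R$257,106.00 = R$3,174.00 subject; 8.2% × R$3,174.00 = R$260.27
Total: R$653.44 + R$260.27 = R$913.71

R$913.71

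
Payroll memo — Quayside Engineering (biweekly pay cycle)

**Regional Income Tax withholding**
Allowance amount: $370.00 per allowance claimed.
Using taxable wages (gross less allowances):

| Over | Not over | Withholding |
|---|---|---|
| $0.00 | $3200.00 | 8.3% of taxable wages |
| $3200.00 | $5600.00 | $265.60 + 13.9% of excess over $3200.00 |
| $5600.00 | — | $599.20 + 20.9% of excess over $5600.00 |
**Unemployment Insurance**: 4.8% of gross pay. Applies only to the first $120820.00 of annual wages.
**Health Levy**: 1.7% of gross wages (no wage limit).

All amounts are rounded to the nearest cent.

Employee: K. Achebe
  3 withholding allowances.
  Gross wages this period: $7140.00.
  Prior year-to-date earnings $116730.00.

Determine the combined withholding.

$1006.77

Regional Income Tax: taxable = $7140.00 − 3×$370.00 = $6030.00
  $599.20 + 20.9% × ($6030.00 − $5600.00) = $599.20 + 20.9% × $430.00 = $689.07
Unemployment Insurance: cap $120820.00 − YTD $116730.00 = $4090.00 subject; 4.8% × $4090.00 = $196.32
Health Levy: 1.7% × $7140.00 = $121.38
Total: $689.07 + $196.32 + $121.38 = $1006.77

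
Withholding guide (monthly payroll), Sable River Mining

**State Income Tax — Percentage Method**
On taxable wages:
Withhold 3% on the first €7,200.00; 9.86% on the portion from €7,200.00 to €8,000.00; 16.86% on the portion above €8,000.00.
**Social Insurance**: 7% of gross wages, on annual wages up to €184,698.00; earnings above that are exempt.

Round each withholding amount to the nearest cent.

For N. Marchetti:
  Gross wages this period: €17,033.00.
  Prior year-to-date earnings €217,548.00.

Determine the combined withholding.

€1,817.84

State Income Tax: taxable = €17,033.00
  €294.88 + 16.86% × (€17,033.00 − €8,000.00) = €294.88 + 16.86% × €9,033.00 = €1,817.84
Social Insurance: YTD €217,548.00 ≥ cap €184,698.00 → €0.00
Total: €1,817.84 + €0.00 = €1,817.84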